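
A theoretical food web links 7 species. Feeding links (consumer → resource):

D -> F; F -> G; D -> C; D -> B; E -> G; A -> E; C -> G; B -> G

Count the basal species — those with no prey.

1

Basal species (no prey listed): G.
Count: 1.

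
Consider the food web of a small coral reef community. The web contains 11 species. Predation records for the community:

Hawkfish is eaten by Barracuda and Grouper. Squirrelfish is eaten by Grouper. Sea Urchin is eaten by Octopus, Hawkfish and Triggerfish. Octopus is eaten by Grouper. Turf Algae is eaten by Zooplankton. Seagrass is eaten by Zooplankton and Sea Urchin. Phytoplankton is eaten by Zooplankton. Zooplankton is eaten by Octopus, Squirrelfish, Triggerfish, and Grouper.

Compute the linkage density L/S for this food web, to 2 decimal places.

L/S = 1.36

There are L = 15 links among S = 11 species.
L/S = 15/11 = 1.3636 ≈ 1.36.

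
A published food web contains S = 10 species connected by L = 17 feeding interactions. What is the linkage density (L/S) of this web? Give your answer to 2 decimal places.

There are L = 17 links among S = 10 species.
L/S = 17/10 = 1.7000 ≈ 1.70.

L/S = 1.70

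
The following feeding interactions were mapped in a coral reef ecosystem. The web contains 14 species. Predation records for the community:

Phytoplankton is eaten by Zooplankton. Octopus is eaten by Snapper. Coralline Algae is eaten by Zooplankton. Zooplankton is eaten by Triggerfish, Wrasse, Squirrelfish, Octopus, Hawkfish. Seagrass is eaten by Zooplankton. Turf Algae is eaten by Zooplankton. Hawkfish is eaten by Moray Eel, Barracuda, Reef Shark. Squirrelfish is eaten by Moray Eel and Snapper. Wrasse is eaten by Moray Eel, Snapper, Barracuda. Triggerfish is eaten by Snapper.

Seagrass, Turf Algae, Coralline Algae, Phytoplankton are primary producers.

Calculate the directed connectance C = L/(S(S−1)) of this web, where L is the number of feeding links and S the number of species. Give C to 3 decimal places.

C = 0.104

The web has S = 14 species and L = 19 feeding links.
C = L / (S(S−1)) = 19 / 182 = 0.1044 ≈ 0.104.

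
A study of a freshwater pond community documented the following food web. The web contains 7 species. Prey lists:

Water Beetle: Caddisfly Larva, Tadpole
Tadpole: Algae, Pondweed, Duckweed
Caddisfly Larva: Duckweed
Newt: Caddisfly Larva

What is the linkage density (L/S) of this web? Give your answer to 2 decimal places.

There are L = 7 links among S = 7 species.
L/S = 7/7 = 1.0000 ≈ 1.00.

L/S = 1.00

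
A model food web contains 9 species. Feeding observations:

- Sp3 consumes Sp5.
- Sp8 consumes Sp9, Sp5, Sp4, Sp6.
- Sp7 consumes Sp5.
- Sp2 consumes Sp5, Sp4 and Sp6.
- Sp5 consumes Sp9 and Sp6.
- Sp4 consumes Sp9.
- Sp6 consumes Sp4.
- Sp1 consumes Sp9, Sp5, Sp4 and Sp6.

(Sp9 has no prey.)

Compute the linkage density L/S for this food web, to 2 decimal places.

L/S = 1.89

There are L = 17 links among S = 9 species.
L/S = 17/9 = 1.8889 ≈ 1.89.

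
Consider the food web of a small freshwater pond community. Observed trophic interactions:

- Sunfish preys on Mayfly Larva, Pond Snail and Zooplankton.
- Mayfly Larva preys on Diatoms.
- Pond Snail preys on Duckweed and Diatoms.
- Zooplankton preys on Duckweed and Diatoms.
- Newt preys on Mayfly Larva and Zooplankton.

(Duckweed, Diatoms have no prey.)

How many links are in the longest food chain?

One longest chain: Duckweed → Zooplankton → Newt.
It has 3 species and 2 links.

2 links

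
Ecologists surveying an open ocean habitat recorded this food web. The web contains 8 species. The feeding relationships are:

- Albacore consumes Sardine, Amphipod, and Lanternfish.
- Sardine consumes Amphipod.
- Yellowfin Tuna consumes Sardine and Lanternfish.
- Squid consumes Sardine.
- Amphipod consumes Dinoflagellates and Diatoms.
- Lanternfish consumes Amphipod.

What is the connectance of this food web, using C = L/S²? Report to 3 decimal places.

The web has S = 8 species and L = 10 feeding links.
C = L / S² = 10 / 64 = 0.1562 ≈ 0.156.

C = 0.156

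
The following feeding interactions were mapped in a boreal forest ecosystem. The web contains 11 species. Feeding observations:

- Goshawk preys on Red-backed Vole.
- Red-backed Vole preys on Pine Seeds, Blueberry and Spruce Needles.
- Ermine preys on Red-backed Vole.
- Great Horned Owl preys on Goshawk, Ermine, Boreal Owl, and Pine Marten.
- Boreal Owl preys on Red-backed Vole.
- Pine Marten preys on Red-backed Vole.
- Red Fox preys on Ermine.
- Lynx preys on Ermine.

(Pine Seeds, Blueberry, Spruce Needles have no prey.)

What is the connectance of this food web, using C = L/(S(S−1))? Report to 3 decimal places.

The web has S = 11 species and L = 13 feeding links.
C = L / (S(S−1)) = 13 / 110 = 0.1182 ≈ 0.118.

C = 0.118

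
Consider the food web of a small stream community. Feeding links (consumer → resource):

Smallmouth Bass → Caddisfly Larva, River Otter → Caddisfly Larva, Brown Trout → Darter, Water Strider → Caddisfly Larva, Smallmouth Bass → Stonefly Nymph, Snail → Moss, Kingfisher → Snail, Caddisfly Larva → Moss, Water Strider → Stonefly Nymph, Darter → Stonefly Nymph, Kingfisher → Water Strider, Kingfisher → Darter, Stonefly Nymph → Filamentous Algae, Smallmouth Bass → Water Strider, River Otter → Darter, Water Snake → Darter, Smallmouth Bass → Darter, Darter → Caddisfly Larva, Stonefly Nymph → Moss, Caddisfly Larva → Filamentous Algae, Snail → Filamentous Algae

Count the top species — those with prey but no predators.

Top species (has prey, but nothing eats it): Brown Trout, Water Snake, River Otter, Smallmouth Bass, Kingfisher.
Count: 5.

5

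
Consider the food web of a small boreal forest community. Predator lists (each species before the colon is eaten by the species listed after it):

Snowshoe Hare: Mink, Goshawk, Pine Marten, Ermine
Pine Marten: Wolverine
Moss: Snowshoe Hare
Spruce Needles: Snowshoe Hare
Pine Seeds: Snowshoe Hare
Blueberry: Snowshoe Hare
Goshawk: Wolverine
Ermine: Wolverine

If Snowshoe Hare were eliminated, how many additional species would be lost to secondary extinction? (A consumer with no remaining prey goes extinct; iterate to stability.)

5

Remove Snowshoe Hare.
Round 1: Mink (all prey gone), Goshawk (all prey gone), Pine Marten (all prey gone), Ermine (all prey gone) → extinct.
Round 2: Wolverine (all prey gone) → extinct.
No further losses. Total secondary extinctions: 5.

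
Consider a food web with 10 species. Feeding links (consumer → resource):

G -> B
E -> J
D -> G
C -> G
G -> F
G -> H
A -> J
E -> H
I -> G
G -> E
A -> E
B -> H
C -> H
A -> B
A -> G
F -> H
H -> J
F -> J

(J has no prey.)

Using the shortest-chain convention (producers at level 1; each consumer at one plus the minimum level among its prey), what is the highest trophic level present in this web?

Producers (level 1): J.
Following each consumer down to its lowest-level prey: J → H → G → I (levels 1 through 4).
All prey of I (G 3) are at level 3 or above, so I is at level 1 + 3 = 4.
Every consumer has at least one prey at level 3 or below, so none exceeds level 4.

4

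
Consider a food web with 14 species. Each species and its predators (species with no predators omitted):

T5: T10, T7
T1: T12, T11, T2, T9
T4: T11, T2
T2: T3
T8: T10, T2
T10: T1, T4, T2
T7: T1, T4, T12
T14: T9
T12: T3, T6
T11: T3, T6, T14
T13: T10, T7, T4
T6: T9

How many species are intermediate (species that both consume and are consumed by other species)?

9

Intermediate species (has both prey and predators): T10, T7, T1, T4, T12, T11, T2, T6, T14.
Count: 9.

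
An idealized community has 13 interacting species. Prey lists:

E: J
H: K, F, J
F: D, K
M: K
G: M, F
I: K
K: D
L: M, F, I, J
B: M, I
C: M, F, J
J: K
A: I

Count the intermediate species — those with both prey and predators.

5

Intermediate species (has both prey and predators): K, M, F, I, J.
Count: 5.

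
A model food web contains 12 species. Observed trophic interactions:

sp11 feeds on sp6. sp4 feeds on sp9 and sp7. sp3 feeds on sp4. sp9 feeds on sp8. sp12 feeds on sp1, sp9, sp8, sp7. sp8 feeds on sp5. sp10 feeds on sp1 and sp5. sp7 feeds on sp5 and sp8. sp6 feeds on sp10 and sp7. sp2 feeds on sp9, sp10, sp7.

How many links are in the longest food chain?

4 links

One longest chain: sp5 → sp8 → sp9 → sp4 → sp3.
It has 5 species and 4 links.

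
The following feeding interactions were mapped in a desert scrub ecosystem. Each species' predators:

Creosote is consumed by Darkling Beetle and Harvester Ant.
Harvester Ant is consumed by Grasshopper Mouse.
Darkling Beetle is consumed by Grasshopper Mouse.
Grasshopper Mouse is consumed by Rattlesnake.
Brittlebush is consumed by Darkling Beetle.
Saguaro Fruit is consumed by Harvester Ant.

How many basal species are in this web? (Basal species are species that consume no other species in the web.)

Basal species (no prey listed): Saguaro Fruit, Brittlebush, Creosote.
Count: 3.

3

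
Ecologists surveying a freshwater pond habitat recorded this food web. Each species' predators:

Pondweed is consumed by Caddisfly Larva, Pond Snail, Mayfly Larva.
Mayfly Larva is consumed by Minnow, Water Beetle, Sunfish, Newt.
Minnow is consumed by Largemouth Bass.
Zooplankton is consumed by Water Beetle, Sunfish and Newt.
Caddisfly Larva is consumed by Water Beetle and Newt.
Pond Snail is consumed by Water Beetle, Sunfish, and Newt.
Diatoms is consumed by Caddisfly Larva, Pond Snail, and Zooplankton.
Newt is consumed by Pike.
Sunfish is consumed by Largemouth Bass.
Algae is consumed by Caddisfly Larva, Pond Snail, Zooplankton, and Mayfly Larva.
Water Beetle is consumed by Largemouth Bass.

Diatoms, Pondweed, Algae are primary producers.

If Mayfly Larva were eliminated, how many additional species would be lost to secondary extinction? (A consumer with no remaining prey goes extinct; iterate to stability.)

Remove Mayfly Larva.
Round 1: Minnow (all prey gone) → extinct.
No further losses. Total secondary extinctions: 1.

1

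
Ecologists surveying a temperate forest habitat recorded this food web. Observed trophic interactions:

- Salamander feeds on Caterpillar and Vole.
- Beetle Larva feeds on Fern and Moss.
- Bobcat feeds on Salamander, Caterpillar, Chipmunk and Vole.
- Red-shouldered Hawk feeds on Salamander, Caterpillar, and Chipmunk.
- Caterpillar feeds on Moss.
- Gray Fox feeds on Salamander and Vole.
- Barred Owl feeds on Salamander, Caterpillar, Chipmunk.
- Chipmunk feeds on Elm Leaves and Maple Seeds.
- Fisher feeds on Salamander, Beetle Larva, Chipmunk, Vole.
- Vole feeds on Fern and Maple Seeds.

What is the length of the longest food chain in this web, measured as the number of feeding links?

3 links

One longest chain: Maple Seeds → Vole → Salamander → Red-shouldered Hawk.
It has 4 species and 3 links.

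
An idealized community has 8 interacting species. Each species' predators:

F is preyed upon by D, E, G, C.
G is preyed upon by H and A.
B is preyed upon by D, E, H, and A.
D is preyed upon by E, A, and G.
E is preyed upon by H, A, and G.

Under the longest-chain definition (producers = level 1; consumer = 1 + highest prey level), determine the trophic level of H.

F is a producer → level 1.
D eats F (level 1); other prey at levels: B 1 → level 2.
E eats D (level 2); other prey at levels: F 1, B 1 → level 3.
G eats E (level 3); other prey at levels: F 1, D 2 → level 4.
H eats G (level 4); other prey at levels: B 1, E 3 → level 5.

Trophic level 5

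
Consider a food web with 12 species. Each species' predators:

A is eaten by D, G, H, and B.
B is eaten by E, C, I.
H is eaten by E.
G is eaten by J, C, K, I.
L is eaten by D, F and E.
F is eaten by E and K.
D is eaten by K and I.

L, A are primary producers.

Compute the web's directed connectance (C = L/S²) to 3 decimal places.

C = 0.132

The web has S = 12 species and L = 19 feeding links.
C = L / S² = 19 / 144 = 0.1319 ≈ 0.132.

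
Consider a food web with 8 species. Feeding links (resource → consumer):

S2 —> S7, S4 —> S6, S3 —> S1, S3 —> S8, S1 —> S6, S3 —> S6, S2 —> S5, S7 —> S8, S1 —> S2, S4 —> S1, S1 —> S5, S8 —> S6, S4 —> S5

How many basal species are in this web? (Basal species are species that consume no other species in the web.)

Basal species (no prey listed): S4, S3.
Count: 2.

2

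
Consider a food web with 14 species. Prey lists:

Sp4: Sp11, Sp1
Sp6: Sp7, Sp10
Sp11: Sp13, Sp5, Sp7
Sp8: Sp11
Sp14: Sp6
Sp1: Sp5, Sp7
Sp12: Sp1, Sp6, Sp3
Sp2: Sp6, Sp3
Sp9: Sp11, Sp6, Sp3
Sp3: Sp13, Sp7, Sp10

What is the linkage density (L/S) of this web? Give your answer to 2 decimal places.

L/S = 1.57

There are L = 22 links among S = 14 species.
L/S = 22/14 = 1.5714 ≈ 1.57.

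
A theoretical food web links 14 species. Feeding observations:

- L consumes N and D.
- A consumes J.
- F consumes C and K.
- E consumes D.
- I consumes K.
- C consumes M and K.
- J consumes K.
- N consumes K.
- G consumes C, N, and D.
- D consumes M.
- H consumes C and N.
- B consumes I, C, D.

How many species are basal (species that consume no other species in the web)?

Basal species (no prey listed): M, K.
Count: 2.

2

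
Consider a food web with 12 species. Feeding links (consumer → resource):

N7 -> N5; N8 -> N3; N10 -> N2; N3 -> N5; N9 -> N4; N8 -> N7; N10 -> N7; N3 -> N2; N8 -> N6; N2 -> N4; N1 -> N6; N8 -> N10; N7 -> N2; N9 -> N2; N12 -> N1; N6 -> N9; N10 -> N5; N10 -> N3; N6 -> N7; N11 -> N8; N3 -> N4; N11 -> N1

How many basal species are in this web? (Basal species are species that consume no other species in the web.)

Basal species (no prey listed): N4, N5.
Count: 2.

2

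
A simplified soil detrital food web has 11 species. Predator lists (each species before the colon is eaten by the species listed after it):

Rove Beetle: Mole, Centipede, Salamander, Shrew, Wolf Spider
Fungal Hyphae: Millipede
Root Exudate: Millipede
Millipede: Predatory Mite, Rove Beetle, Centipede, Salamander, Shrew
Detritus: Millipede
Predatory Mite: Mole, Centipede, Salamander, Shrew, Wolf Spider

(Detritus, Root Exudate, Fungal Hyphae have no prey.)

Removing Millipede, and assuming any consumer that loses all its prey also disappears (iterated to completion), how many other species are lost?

Remove Millipede.
Round 1: Predatory Mite (all prey gone), Rove Beetle (all prey gone) → extinct.
Round 2: Mole (all prey gone), Centipede (all prey gone), Salamander (all prey gone), Shrew (all prey gone), Wolf Spider (all prey gone) → extinct.
No further losses. Total secondary extinctions: 7.

7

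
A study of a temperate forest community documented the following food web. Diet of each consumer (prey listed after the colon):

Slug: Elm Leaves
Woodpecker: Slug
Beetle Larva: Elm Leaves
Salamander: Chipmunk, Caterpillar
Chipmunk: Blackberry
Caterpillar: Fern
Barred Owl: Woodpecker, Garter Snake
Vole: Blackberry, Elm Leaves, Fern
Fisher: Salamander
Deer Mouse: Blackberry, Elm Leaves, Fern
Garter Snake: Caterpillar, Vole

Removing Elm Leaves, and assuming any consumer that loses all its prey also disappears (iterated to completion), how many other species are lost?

Remove Elm Leaves.
Round 1: Beetle Larva (all prey gone), Slug (all prey gone) → extinct.
Round 2: Woodpecker (all prey gone) → extinct.
No further losses. Total secondary extinctions: 3.

3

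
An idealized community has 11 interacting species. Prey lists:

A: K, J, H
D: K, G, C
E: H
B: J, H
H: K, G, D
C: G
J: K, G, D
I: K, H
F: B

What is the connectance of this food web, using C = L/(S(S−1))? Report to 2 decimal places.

The web has S = 11 species and L = 19 feeding links.
C = L / (S(S−1)) = 19 / 110 = 0.1727 ≈ 0.17.

C = 0.17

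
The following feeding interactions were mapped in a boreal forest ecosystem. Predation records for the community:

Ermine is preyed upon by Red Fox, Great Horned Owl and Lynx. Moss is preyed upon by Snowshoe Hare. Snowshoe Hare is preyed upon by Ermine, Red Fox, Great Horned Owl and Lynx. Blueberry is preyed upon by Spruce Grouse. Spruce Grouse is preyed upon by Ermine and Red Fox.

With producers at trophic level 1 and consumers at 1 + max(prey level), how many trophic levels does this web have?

Producers (level 1): Blueberry, Moss.
Blueberry → Spruce Grouse → Ermine → Great Horned Owl gives Great Horned Owl level 4.
No species has a prey at level 4, so no species reaches level 5.

4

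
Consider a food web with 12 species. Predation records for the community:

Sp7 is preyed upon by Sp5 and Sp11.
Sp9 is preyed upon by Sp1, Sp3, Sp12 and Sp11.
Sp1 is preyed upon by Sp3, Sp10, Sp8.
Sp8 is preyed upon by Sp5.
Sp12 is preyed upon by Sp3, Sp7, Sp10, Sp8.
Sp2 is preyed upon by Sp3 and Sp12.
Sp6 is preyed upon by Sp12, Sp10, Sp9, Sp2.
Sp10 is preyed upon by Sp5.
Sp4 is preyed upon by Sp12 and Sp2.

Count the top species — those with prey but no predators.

Top species (has prey, but nothing eats it): Sp3, Sp5, Sp11.
Count: 3.

3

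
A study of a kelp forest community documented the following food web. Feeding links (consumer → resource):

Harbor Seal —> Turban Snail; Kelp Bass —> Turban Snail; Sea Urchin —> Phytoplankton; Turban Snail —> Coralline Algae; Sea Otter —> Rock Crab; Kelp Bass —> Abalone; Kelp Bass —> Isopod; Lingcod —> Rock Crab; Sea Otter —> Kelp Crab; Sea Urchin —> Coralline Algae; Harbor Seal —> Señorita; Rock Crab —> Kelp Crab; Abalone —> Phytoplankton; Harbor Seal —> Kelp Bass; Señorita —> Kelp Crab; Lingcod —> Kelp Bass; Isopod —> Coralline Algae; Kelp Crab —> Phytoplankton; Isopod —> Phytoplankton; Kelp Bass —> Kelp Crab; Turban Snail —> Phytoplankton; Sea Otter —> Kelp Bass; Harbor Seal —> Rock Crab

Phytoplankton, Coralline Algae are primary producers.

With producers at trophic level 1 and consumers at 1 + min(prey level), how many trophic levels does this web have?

4

Producers (level 1): Phytoplankton, Coralline Algae.
Following each consumer down to its lowest-level prey: Phytoplankton → Kelp Crab → Kelp Bass → Lingcod (levels 1 through 4).
All prey of Lingcod (Kelp Bass 3, Rock Crab 3) are at level 3 or above, so Lingcod is at level 1 + 3 = 4.
Every consumer has at least one prey at level 3 or below, so none exceeds level 4.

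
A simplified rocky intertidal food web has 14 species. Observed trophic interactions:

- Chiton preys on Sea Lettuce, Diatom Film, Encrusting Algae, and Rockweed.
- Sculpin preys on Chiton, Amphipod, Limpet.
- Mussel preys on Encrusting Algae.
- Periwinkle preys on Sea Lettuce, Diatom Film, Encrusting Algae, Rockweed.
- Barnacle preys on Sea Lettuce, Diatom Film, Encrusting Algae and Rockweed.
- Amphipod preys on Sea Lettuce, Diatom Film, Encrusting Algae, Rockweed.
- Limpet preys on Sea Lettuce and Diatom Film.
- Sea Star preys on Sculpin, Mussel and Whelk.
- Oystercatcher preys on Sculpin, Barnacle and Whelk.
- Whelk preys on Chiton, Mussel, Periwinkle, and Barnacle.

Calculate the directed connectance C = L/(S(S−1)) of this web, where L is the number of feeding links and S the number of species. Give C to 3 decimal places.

The web has S = 14 species and L = 32 feeding links.
C = L / (S(S−1)) = 32 / 182 = 0.1758 ≈ 0.176.

C = 0.176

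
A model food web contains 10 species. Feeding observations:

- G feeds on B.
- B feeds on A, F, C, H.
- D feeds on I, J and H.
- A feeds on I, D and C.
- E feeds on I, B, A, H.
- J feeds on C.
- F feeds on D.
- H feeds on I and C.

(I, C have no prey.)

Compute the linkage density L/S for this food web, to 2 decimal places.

L/S = 1.90

There are L = 19 links among S = 10 species.
L/S = 19/10 = 1.9000 ≈ 1.90.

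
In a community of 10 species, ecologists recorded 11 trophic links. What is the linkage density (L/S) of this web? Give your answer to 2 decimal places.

There are L = 11 links among S = 10 species.
L/S = 11/10 = 1.1000 ≈ 1.10.

L/S = 1.10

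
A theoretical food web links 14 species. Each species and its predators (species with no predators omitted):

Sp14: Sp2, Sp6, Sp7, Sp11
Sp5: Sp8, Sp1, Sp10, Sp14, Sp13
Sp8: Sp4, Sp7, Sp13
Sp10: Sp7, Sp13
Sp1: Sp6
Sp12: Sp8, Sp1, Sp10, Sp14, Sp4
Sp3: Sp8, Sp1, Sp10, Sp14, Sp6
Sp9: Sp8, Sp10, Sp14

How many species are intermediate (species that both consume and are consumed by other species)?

Intermediate species (has both prey and predators): Sp8, Sp1, Sp10, Sp14.
Count: 4.

4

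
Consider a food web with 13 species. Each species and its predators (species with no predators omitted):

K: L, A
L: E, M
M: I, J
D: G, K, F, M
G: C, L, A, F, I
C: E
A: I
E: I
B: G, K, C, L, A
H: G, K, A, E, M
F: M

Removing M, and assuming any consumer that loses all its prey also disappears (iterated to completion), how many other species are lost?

1

Remove M.
Round 1: J (all prey gone) → extinct.
No further losses. Total secondary extinctions: 1.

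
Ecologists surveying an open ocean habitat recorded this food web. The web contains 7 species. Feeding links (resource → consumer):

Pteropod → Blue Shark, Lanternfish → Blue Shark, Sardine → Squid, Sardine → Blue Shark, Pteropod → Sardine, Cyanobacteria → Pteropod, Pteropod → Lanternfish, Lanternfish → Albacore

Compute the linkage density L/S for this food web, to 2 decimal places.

There are L = 8 links among S = 7 species.
L/S = 8/7 = 1.1429 ≈ 1.14.

L/S = 1.14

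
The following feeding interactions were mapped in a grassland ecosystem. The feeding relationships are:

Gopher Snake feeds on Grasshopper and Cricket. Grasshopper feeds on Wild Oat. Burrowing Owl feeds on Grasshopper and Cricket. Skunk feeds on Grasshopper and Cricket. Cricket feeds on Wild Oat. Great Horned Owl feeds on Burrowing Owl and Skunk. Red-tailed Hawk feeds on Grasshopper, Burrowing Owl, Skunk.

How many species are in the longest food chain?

One longest chain: Wild Oat → Cricket → Burrowing Owl → Red-tailed Hawk.
It has 4 species and 3 links.

4 species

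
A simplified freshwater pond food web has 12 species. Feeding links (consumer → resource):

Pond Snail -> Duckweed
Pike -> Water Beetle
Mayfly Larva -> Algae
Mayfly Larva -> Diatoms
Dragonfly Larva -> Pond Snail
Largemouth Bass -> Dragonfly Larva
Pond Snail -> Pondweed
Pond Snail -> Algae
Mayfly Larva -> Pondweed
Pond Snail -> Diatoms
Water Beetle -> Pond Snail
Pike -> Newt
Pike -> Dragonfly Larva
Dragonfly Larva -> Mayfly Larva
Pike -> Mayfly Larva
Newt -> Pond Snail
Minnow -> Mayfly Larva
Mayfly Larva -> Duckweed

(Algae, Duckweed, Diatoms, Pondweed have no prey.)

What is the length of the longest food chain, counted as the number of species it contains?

One longest chain: Algae → Pond Snail → Dragonfly Larva → Largemouth Bass.
It has 4 species and 3 links.

4 species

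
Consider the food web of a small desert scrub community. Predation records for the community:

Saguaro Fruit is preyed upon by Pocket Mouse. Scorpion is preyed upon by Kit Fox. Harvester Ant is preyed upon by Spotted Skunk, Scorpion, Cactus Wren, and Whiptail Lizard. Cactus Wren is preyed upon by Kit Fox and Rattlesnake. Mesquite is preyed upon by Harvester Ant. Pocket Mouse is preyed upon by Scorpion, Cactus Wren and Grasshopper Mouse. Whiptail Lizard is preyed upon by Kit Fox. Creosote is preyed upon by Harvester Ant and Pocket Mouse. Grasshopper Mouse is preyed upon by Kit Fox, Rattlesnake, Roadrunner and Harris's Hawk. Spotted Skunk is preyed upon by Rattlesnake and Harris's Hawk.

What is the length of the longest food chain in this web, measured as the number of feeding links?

3 links

One longest chain: Creosote → Pocket Mouse → Cactus Wren → Kit Fox.
It has 4 species and 3 links.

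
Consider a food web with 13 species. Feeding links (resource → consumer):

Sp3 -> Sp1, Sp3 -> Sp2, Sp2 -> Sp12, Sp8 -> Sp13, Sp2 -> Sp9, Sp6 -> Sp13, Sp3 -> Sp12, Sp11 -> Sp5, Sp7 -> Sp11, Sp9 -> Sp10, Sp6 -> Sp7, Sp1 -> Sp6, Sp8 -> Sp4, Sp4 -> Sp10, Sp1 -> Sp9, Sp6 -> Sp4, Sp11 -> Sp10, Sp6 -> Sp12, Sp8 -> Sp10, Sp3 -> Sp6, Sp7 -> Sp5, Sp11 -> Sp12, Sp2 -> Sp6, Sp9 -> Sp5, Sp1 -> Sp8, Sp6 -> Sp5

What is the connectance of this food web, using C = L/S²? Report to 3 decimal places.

C = 0.154

The web has S = 13 species and L = 26 feeding links.
C = L / S² = 26 / 169 = 0.1538 ≈ 0.154.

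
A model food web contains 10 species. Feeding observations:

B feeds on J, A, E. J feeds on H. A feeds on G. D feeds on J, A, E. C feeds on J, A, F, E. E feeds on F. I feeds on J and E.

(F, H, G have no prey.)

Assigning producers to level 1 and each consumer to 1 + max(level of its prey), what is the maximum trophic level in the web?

Producers (level 1): F, H, G.
F → E → B gives B level 3.
No species has a prey at level 3, so no species reaches level 4.

3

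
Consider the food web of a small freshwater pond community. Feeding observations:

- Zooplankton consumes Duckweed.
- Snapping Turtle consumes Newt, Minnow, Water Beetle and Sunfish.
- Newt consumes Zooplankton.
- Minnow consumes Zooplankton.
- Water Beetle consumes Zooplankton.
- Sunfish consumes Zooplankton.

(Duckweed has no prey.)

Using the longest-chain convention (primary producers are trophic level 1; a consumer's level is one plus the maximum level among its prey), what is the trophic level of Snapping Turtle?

Trophic level 4

Duckweed is a producer → level 1.
Zooplankton eats Duckweed → level 2.
Newt eats Zooplankton → level 3.
Snapping Turtle eats Newt (level 3); other prey at levels: Minnow 3, Sunfish 3, Water Beetle 3 → level 4.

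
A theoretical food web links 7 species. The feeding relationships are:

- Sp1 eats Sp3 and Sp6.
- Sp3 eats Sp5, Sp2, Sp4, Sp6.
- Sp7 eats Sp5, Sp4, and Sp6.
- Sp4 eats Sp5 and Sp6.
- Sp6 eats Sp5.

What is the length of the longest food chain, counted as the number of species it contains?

5 species

One longest chain: Sp5 → Sp6 → Sp4 → Sp3 → Sp1.
It has 5 species and 4 links.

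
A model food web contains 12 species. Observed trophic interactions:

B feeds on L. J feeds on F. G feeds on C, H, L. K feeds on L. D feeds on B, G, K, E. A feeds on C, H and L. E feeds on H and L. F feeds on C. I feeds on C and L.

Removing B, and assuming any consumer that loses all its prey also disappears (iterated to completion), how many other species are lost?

0

Remove B.
Every predator of it retains at least one other prey: D still has E, K, G.
No consumer loses all prey, so no secondary extinctions occur.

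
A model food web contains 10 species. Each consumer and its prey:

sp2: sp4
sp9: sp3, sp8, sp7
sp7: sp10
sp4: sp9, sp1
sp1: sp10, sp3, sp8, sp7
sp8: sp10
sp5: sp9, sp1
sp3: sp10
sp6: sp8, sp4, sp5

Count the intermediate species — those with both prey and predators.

Intermediate species (has both prey and predators): sp3, sp8, sp7, sp9, sp1, sp4, sp5.
Count: 7.

7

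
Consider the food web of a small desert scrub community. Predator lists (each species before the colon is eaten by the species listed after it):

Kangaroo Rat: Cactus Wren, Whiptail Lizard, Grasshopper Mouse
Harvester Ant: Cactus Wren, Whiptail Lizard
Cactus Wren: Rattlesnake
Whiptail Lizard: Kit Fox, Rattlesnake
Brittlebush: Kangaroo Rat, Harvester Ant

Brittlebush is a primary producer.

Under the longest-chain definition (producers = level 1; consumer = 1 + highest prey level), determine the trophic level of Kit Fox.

Brittlebush is a producer → level 1.
Kangaroo Rat eats Brittlebush → level 2.
Whiptail Lizard eats Kangaroo Rat (level 2); other prey at levels: Harvester Ant 2 → level 3.
Kit Fox eats Whiptail Lizard → level 4.

Trophic level 4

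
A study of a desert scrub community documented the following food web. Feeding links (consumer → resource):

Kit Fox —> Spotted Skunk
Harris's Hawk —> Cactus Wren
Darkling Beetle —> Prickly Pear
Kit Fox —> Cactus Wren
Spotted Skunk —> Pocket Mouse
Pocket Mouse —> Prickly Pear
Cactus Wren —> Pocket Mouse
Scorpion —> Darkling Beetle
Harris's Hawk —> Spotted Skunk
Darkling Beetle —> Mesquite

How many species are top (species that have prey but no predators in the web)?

Top species (has prey, but nothing eats it): Scorpion, Harris's Hawk, Kit Fox.
Count: 3.

3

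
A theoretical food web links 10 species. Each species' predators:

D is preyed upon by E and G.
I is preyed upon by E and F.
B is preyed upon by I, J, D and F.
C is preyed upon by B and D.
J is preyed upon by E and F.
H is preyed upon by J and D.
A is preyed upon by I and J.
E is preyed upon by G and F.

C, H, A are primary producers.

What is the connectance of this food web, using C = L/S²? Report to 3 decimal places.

C = 0.180

The web has S = 10 species and L = 18 feeding links.
C = L / S² = 18 / 100 = 0.1800 ≈ 0.180.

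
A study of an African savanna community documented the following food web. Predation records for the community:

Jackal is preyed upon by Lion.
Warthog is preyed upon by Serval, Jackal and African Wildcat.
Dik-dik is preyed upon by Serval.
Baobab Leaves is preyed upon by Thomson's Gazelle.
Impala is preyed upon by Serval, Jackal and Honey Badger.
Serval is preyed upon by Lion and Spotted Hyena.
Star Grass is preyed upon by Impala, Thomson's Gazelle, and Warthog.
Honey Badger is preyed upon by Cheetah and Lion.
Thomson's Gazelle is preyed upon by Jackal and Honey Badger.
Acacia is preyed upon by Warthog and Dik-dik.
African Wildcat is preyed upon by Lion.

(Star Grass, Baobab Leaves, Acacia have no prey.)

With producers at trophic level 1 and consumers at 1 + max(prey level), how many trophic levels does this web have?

4

Producers (level 1): Star Grass, Baobab Leaves, Acacia.
Star Grass → Impala → Serval → Spotted Hyena gives Spotted Hyena level 4.
No species has a prey at level 4, so no species reaches level 5.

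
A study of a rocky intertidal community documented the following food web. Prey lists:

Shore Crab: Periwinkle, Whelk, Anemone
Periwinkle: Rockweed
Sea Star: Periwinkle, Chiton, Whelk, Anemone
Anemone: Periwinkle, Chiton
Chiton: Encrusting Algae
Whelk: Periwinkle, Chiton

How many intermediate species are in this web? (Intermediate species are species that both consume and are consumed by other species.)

4

Intermediate species (has both prey and predators): Periwinkle, Chiton, Whelk, Anemone.
Count: 4.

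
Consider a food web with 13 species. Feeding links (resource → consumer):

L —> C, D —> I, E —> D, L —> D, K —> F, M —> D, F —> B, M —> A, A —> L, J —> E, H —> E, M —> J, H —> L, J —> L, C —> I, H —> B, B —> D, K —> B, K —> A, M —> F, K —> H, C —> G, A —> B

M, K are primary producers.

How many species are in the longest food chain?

One longest chain: K → H → L → D → I.
It has 5 species and 4 links.

5 species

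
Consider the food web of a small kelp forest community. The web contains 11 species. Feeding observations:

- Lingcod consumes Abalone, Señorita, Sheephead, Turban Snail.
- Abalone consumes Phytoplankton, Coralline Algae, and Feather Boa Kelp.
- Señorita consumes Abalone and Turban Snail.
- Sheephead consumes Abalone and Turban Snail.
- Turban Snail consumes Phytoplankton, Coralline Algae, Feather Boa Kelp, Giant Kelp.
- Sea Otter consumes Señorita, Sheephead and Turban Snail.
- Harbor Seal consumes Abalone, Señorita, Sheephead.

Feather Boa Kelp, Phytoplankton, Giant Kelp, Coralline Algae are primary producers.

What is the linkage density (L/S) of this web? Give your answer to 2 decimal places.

L/S = 1.91

There are L = 21 links among S = 11 species.
L/S = 21/11 = 1.9091 ≈ 1.91.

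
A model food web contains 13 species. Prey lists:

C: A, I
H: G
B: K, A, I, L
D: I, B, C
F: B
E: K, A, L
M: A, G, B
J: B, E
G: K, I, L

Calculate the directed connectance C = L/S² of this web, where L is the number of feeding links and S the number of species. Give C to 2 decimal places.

The web has S = 13 species and L = 22 feeding links.
C = L / S² = 22 / 169 = 0.1302 ≈ 0.13.

C = 0.13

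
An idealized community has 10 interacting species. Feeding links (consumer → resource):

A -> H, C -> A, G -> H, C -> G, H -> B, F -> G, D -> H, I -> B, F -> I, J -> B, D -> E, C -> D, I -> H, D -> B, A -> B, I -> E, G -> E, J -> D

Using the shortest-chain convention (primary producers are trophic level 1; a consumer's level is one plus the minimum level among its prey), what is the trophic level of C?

B is a producer → level 1.
A eats B → level 2.
C eats A → level 3.
No prey of C is below level 2, so 3 is the minimum.

Trophic level 3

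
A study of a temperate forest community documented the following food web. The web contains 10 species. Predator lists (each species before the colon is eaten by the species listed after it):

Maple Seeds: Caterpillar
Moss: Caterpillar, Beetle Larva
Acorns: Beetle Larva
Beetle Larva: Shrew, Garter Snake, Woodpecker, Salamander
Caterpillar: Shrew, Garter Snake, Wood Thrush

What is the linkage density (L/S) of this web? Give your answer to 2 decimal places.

L/S = 1.10

There are L = 11 links among S = 10 species.
L/S = 11/10 = 1.1000 ≈ 1.10.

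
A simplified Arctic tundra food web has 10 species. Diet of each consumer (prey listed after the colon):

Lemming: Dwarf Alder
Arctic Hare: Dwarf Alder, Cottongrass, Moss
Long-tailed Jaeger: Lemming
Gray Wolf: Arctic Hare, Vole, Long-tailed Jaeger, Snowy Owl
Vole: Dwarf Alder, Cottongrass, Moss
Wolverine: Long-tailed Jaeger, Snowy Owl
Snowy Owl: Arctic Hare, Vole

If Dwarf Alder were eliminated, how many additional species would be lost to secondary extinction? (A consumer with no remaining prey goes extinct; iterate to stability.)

2

Remove Dwarf Alder.
Round 1: Lemming (all prey gone) → extinct.
Round 2: Long-tailed Jaeger (all prey gone) → extinct.
No further losses. Total secondary extinctions: 2.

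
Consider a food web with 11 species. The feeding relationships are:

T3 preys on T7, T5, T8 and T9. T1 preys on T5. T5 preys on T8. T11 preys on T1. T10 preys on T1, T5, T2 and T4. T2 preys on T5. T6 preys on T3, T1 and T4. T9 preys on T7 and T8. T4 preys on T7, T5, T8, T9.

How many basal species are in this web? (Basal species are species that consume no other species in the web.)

Basal species (no prey listed): T7, T8.
Count: 2.

2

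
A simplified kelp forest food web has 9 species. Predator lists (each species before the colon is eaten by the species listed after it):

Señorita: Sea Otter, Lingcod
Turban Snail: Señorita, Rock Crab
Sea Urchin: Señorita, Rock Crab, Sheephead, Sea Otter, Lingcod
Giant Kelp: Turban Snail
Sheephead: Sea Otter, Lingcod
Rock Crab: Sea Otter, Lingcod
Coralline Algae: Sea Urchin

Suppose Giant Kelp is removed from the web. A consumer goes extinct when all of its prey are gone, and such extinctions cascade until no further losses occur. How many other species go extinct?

1

Remove Giant Kelp.
Round 1: Turban Snail (all prey gone) → extinct.
No further losses. Total secondary extinctions: 1.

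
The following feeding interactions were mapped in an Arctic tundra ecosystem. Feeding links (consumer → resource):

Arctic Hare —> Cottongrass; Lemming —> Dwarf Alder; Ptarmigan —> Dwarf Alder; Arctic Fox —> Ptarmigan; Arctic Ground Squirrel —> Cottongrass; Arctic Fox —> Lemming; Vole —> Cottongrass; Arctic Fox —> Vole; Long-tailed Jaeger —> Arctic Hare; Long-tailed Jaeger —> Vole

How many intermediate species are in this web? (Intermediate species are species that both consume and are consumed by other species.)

Intermediate species (has both prey and predators): Lemming, Vole, Arctic Hare, Ptarmigan.
Count: 4.

4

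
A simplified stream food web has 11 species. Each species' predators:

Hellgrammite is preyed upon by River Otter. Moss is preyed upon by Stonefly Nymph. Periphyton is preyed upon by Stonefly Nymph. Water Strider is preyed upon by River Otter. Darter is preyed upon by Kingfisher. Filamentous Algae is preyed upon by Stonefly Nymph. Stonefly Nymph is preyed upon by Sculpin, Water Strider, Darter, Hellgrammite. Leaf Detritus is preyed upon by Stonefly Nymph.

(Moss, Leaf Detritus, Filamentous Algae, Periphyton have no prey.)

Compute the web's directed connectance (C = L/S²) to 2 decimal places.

The web has S = 11 species and L = 11 feeding links.
C = L / S² = 11 / 121 = 0.0909 ≈ 0.09.

C = 0.09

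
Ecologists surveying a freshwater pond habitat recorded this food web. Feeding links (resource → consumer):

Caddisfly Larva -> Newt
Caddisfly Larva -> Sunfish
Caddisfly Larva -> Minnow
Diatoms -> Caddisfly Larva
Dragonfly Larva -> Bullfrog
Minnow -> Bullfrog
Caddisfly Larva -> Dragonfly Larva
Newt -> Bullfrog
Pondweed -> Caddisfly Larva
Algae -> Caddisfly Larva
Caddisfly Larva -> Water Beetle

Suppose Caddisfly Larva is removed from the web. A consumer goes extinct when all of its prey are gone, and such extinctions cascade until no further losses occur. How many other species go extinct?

Remove Caddisfly Larva.
Round 1: Newt (all prey gone), Water Beetle (all prey gone), Dragonfly Larva (all prey gone), Sunfish (all prey gone), Minnow (all prey gone) → extinct.
Round 2: Bullfrog (all prey gone) → extinct.
No further losses. Total secondary extinctions: 6.

6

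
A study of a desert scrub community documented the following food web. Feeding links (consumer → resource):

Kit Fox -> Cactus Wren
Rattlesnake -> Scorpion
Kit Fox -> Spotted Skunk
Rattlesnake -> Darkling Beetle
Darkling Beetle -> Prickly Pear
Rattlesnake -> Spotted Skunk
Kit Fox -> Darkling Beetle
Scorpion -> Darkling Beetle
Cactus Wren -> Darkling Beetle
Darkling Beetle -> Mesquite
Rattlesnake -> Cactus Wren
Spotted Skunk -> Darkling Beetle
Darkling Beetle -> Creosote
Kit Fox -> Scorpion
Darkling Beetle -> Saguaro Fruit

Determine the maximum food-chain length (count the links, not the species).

One longest chain: Creosote → Darkling Beetle → Scorpion → Rattlesnake.
It has 4 species and 3 links.

3 links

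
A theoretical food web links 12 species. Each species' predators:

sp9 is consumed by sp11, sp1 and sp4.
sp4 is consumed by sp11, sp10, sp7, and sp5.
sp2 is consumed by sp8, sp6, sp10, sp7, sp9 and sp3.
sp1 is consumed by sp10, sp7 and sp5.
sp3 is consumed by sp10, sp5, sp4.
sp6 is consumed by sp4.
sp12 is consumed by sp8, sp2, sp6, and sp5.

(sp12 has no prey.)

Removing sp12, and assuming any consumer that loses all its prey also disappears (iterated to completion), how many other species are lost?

Remove sp12.
Round 1: sp2 (all prey gone) → extinct.
Round 2: sp8 (all prey gone), sp6 (all prey gone), sp3 (all prey gone), sp9 (all prey gone) → extinct.
Round 3: sp4 (all prey gone), sp1 (all prey gone) → extinct.
Round 4: sp11 (all prey gone), sp5 (all prey gone), sp7 (all prey gone), sp10 (all prey gone) → extinct.
No further losses. Total secondary extinctions: 11.

11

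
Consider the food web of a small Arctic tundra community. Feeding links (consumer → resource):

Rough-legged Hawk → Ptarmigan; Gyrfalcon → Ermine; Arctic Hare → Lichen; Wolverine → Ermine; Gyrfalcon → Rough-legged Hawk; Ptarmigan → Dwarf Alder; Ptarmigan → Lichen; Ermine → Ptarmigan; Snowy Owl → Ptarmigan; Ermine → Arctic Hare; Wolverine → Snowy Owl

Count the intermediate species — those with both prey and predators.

5

Intermediate species (has both prey and predators): Arctic Hare, Ptarmigan, Rough-legged Hawk, Snowy Owl, Ermine.
Count: 5.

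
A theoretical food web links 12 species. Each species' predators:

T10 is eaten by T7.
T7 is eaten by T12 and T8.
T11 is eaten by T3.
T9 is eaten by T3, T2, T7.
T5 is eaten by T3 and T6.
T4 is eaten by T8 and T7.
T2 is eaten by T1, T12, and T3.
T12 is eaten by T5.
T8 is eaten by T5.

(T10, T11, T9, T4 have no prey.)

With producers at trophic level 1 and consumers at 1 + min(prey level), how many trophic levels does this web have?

4

Producers (level 1): T10, T11, T9, T4.
Following each consumer down to its lowest-level prey: T4 → T8 → T5 → T6 (levels 1 through 4).
All prey of T6 (T5 3) are at level 3 or above, so T6 is at level 1 + 3 = 4.
Every consumer has at least one prey at level 3 or below, so none exceeds level 4.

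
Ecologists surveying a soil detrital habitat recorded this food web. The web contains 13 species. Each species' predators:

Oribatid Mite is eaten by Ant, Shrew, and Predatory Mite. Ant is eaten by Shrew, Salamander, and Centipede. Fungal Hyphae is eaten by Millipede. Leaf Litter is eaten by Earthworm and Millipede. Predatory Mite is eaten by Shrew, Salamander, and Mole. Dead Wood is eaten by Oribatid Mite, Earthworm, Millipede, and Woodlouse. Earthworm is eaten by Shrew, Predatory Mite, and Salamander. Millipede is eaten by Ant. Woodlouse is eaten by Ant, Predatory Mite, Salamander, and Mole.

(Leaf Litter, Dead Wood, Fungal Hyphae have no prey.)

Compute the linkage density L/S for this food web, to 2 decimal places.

L/S = 1.85

There are L = 24 links among S = 13 species.
L/S = 24/13 = 1.8462 ≈ 1.85.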